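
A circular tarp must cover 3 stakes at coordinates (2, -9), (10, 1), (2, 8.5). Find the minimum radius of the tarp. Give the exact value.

Call the three points A, B, C in the order given.
Side lengths²: AB² = 164, AC² = 306.25, BC² = 120.25.
Since AC² = 306.25 ≥ 164 + 120.25 = 284.25, the angle opposite AC is not acute, so the smallest enclosing circle has AC as diameter.
Centre = midpoint of AC = (2, -0.25), r² = 306.25/4 = 76.5625.
r = √(76.5625) = 8.75.

8.75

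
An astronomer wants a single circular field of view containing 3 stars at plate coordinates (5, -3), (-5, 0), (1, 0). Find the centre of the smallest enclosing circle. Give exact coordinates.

(0, -1.5)

Call the three points A, B, C in the order given.
Side lengths²: AB² = 109, AC² = 25, BC² = 36.
Since AB² = 109 ≥ 36 + 25 = 61, the angle opposite AB is not acute, so the smallest enclosing circle has AB as diameter.
Centre = midpoint of AB = (0, -1.5), r² = 109/4 = 27.25.
Centre = (0, -1.5).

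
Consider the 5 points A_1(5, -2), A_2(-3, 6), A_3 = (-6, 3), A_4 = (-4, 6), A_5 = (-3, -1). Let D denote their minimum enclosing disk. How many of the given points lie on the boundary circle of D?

By Welzl's lemma the MEC is supported by two points (diametrically opposite) or three points (on a circumcircle).
The minimum enclosing circle is determined by three boundary points: A_1, A_3, A_4.
Their circumcentre is (-13/86, 109/86) with r² = 137605/3698.
The farthest remaining point A_2 is at distance² 112837/3698 ≤ 137605/3698.
The points at distance exactly r from the centre are A_1, A_3, A_4 — 3 points.

3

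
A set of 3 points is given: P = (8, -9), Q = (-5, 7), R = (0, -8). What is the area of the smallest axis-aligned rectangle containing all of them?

x ranges over [-5, 8], width 13.
y ranges over [-9, 7], height 16.
Area = 13 × 16 = 208.

208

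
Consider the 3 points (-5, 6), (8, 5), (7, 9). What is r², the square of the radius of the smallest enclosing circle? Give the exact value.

Call the three points A, B, C in the order given.
Side lengths²: AB² = 170, AC² = 153, BC² = 17.
Since AB² = 170 ≥ 153 + 17 = 170, the angle opposite AB is not acute, so the smallest enclosing circle has AB as diameter.
Centre = midpoint of AB = (1.5, 5.5), r² = 170/4 = 42.5.

42.5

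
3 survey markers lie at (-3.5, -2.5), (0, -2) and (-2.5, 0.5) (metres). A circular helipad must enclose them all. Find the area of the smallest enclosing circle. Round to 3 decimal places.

Call the three points A, B, C in the order given.
Side lengths²: AB² = 12.5, AC² = 10, BC² = 12.5.
Since BC² = 12.5 < 12.5 + 10 = 22.5, the triangle is acute, so the smallest enclosing circle is the circumcircle.
Circumcentre = (-1.875, -1.375), r² = 3.90625.
Area = π·r² = π·3.90625 ≈ 12.272.

12.272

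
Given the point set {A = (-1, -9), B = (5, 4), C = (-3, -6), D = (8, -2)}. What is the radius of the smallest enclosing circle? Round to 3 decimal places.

7.159

By Welzl's lemma the MEC is supported by two points (diametrically opposite) or three points (on a circumcircle).
The farthest pair is A–B with squared distance 205. The circle on this segment as diameter has centre (2, -2.5) and r² = 205/4 = 51.25.
Check C: distance² to centre = 37.25 ≤ 51.25, so it lies inside.
All remaining points lie in this disk, and no smaller disk contains both endpoints, so this is the minimum enclosing circle.
r = √(51.25) ≈ 7.159.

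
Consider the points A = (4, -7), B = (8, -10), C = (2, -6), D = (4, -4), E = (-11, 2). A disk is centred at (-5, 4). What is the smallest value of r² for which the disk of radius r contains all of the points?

The required radius is the distance from (-5, 4) to the farthest point.
Squared distances: 202, 365, 149, 145, 40.
Maximum is 365, attained at B.

365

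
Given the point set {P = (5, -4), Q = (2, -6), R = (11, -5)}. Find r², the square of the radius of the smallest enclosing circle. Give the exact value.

Side lengths²: PQ² = 13, PR² = 37, QR² = 82.
Since QR² = 82 ≥ 37 + 13 = 50, the angle opposite QR is not acute, so the smallest enclosing circle has QR as diameter.
Centre = midpoint of QR = (6.5, -5.5), r² = 82/4 = 20.5.

20.5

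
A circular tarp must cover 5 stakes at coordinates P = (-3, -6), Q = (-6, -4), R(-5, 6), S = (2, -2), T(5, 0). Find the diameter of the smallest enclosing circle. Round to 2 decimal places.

13.14

By Welzl's lemma the MEC is supported by two points (diametrically opposite) or three points (on a circumcircle).
The minimum enclosing circle is determined by three boundary points: P, R, T.
Their circumcentre is (-14/9, 11/27) with r² = 31450/729.
The farthest remaining point Q is at distance² 28561/729 ≤ 31450/729.
Diameter = 2r = 2√(31450/729) ≈ 13.14.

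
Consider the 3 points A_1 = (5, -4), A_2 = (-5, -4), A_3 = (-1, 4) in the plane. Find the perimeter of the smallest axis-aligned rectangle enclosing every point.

Width = max x − min x = 5 − (-5) = 10.
Height = max y − min y = 4 − (-4) = 8.
Perimeter = 2(10 + 8) = 36.

36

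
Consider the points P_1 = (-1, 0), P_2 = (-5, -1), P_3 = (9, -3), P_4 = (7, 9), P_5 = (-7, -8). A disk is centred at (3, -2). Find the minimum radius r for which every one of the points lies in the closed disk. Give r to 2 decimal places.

The required radius is the distance from (3, -2) to the farthest point.
Squared distances: 20, 65, 37, 137, 136.
Maximum is 137, attained at P_4.
r = √137 ≈ 11.70.

11.70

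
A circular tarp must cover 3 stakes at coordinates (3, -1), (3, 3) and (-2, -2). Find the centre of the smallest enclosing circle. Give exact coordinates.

Call the three points A, B, C in the order given.
Side lengths²: AB² = 16, AC² = 26, BC² = 50.
Since BC² = 50 ≥ 26 + 16 = 42, the angle opposite BC is not acute, so the smallest enclosing circle has BC as diameter.
Centre = midpoint of BC = (0.5, 0.5), r² = 50/4 = 12.5.
Centre = (0.5, 0.5).

(0.5, 0.5)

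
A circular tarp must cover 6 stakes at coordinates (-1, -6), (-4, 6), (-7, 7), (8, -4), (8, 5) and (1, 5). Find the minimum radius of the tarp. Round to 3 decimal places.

The minimum enclosing circle of a finite set is fixed by two of the points (as a diameter) or three (as a circumcircle).
The farthest pair is (-7, 7)–(8, -4) with squared distance 346. The circle on this segment as diameter has centre (0.5, 1.5) and r² = 346/4 = 86.5.
Check (-1, -6): distance² to centre = 58.5 ≤ 86.5, so it lies inside.
All remaining points lie in this disk, and no smaller disk contains both endpoints, so this is the minimum enclosing circle.
r = √(86.5) ≈ 9.301.

9.301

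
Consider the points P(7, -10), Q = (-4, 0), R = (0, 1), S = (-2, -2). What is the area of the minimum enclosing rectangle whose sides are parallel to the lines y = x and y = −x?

52.5

In coordinates u = x + y, v = x − y the rectangle is axis-aligned; the map (x,y)→(u,v) scales areas by 2.
u-values: -3, -4, 1, -4; range = 1 − (-4) = 5.
v-values: 17, -4, -1, 0; range = 17 − (-4) = 21.
Area = (5 × 21) / 2 = 52.5.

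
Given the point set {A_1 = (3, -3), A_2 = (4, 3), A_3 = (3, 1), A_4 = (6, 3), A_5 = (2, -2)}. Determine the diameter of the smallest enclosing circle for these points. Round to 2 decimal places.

6.71

A smallest enclosing disk is always determined by at most three of the input points on its boundary.
The farthest pair is A_1–A_4 with squared distance 45. The circle on this segment as diameter has centre (4.5, 0) and r² = 45/4 = 11.25.
Check A_2: distance² to centre = 9.25 ≤ 11.25, so it lies inside.
All remaining points lie in this disk, and no smaller disk contains both endpoints, so this is the minimum enclosing circle.
Diameter = 2r = 2√(11.25) ≈ 6.71.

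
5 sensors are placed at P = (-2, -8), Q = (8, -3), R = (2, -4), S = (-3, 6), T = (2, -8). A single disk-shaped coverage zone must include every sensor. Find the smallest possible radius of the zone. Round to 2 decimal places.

7.69

By Welzl's lemma the MEC is supported by two points (diametrically opposite) or three points (on a circumcircle).
The minimum enclosing circle is determined by three boundary points: P, Q, S.
Their circumcentre is (37/58, -45/58) with r² = 99485/1682.
The farthest remaining point T is at distance² 90901/1682 ≤ 99485/1682.
r = √(99485/1682) ≈ 7.69.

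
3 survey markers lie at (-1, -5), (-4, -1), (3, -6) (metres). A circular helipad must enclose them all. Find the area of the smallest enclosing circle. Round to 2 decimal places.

58.12

Call the three points A, B, C in the order given.
Side lengths²: AB² = 25, AC² = 17, BC² = 74.
Since BC² = 74 ≥ 25 + 17 = 42, the angle opposite BC is not acute, so the smallest enclosing circle has BC as diameter.
Centre = midpoint of BC = (-0.5, -3.5), r² = 74/4 = 18.5.
Area = π·r² = π·18.5 ≈ 58.12.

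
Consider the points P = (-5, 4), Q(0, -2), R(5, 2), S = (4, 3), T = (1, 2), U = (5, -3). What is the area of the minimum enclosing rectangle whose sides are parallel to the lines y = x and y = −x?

In coordinates u = x + y, v = x − y the rectangle is axis-aligned; the map (x,y)→(u,v) scales areas by 2.
u-values: -1, -2, 7, 7, 3, 2; range = 7 − (-2) = 9.
v-values: -9, 2, 3, 1, -1, 8; range = 8 − (-9) = 17.
Area = (9 × 17) / 2 = 76.5.

76.5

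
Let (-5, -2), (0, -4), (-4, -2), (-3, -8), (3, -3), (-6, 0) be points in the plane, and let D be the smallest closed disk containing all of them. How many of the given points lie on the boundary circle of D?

The minimum enclosing circle is determined by three boundary points: (-3, -8), (3, -3), (-6, 0).
Their circumcentre is (-85/42, -43/14) with r² = 22265/882.
The farthest remaining point (-5, -2) is at distance² 8825/882 ≤ 22265/882.
The points at distance exactly r from the centre are (-3, -8), (3, -3), (-6, 0) — 3 points.

3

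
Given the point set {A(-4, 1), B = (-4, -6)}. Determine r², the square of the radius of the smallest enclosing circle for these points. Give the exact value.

The smallest circle enclosing two points has them as diameter endpoints.
Centre = midpoint = (-4, -2.5); r² = |AB|²/4 = 49/4 = 12.25.

12.25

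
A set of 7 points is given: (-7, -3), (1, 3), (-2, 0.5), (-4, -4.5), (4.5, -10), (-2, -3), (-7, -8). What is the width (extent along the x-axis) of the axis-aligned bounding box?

max x = 4.5, min x = -7, so width = 11.5.

11.5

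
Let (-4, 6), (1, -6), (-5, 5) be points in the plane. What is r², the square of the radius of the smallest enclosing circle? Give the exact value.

Call the three points A, B, C in the order given.
Side lengths²: AB² = 169, AC² = 2, BC² = 157.
Since AB² = 169 ≥ 157 + 2 = 159, the angle opposite AB is not acute, so the smallest enclosing circle has AB as diameter.
Centre = midpoint of AB = (-1.5, 0), r² = 169/4 = 42.25.

42.25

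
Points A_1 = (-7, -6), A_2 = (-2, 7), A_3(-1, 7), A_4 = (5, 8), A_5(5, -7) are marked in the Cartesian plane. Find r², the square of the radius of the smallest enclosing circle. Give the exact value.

The minimum enclosing circle is determined by three boundary points: A_1, A_4, A_5.
Their circumcentre is (-5/12, 0.5) with r² = 12325/144.
The farthest remaining point A_2 is at distance² 6445/144 ≤ 12325/144.

12325/144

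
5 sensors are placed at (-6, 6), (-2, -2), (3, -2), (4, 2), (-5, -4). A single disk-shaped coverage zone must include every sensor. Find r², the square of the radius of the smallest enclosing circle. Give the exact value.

The minimum enclosing circle is determined by three boundary points: (-6, 6), (4, 2), (-5, -4).
Their circumcentre is (-2.0625, 1.34375) with r² = 37.1845703125.
The farthest remaining point (3, -2) is at distance² 36.8095703125 ≤ 37.1845703125.

37.1845703125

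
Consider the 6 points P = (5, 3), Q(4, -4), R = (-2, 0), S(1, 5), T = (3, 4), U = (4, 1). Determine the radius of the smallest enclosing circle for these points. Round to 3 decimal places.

4.743

The farthest pair is Q–S with squared distance 90. The circle on this segment as diameter has centre (2.5, 0.5) and r² = 90/4 = 22.5.
Check P: distance² to centre = 12.5 ≤ 22.5, so it lies inside.
All remaining points lie in this disk, and no smaller disk contains both endpoints, so this is the minimum enclosing circle.
r = √(22.5) ≈ 4.743.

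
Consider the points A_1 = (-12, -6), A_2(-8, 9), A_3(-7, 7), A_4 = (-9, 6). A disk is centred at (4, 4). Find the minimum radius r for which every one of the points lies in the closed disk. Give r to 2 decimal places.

18.87

The required radius is the distance from (4, 4) to the farthest point.
Squared distances: 356, 169, 130, 173.
Maximum is 356, attained at A_1.
r = √356 ≈ 18.87.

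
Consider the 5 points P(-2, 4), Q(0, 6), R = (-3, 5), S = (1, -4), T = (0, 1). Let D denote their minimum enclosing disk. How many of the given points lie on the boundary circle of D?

The minimum enclosing circle is determined by three boundary points: Q, R, S.
Their circumcentre is (1/62, 59/62) with r² = 48985/1922.
The farthest remaining point P is at distance² 25673/1922 ≤ 48985/1922.
The points at distance exactly r from the centre are Q, R, S — 3 points.

3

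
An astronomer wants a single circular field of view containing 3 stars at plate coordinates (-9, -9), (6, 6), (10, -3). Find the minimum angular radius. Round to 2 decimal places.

Call the three points A, B, C in the order given.
Side lengths²: AB² = 450, AC² = 397, BC² = 97.
Since AB² = 450 < 397 + 97 = 494, the triangle is acute, so the smallest enclosing circle is the circumcircle.
Circumcentre = (-17/26, -61/26), r² = 38509/338.
r = √(38509/338) ≈ 10.67.

10.67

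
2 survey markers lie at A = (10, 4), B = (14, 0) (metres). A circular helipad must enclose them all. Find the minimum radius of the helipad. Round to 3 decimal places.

The smallest circle enclosing two points has them as diameter endpoints.
Centre = midpoint = (12, 2); r² = |AB|²/4 = 32/4 = 8.
r = √8 ≈ 2.828.

2.828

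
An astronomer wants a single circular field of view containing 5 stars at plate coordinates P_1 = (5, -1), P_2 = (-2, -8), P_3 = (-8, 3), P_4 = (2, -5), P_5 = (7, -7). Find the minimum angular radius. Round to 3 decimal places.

A smallest enclosing disk is always determined by at most three of the input points on its boundary.
The farthest pair is P_3–P_5 with squared distance 325. The circle on this segment as diameter has centre (-0.5, -2) and r² = 325/4 = 81.25.
Check P_1: distance² to centre = 31.25 ≤ 81.25, so it lies inside.
All remaining points lie in this disk, and no smaller disk contains both endpoints, so this is the minimum enclosing circle.
r = √(81.25) ≈ 9.014.

9.014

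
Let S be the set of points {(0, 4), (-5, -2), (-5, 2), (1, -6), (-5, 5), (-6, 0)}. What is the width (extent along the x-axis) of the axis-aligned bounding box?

7

max x = 1, min x = -6, so width = 7.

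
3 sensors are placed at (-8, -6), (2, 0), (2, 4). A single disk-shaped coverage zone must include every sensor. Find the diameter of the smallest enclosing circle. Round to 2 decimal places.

14.14

Call the three points A, B, C in the order given.
Side lengths²: AB² = 136, AC² = 200, BC² = 16.
Since AC² = 200 ≥ 136 + 16 = 152, the angle opposite AC is not acute, so the smallest enclosing circle has AC as diameter.
Centre = midpoint of AC = (-3, -1), r² = 200/4 = 50.
Diameter = 2r = 2√50 ≈ 14.14.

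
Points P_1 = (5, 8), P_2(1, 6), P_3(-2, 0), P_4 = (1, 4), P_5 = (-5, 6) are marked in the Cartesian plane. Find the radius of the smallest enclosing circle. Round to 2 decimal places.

The minimum enclosing circle is determined by three boundary points: P_1, P_3, P_5.
Their circumcentre is (9/22, 109/22) with r² = 7345/242.
The farthest remaining point P_2 is at distance² 349/242 ≤ 7345/242.
r = √(7345/242) ≈ 5.51.

5.51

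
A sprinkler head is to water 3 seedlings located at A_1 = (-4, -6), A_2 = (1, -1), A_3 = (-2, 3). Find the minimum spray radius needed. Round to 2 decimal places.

Side lengths²: A_1A_2² = 50, A_1A_3² = 85, A_2A_3² = 25.
Since A_1A_3² = 85 ≥ 50 + 25 = 75, the angle opposite A_1A_3 is not acute, so the smallest enclosing circle has A_1A_3 as diameter.
Centre = midpoint of A_1A_3 = (-3, -1.5), r² = 85/4 = 21.25.
r = √(21.25) ≈ 4.61.

4.61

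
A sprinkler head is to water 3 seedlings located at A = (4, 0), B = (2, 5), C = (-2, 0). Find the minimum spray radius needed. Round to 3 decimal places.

3.448

Side lengths²: AB² = 29, AC² = 36, BC² = 41.
Since BC² = 41 < 36 + 29 = 65, the triangle is acute, so the smallest enclosing circle is the circumcircle.
Circumcentre = (1, 1.7), r² = 11.89.
r = √(11.89) ≈ 3.448.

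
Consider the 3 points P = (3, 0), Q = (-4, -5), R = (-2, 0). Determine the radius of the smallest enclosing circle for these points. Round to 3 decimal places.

4.301

Side lengths²: PQ² = 74, PR² = 25, QR² = 29.
Since PQ² = 74 ≥ 29 + 25 = 54, the angle opposite PQ is not acute, so the smallest enclosing circle has PQ as diameter.
Centre = midpoint of PQ = (-0.5, -2.5), r² = 74/4 = 18.5.
r = √(18.5) ≈ 4.301.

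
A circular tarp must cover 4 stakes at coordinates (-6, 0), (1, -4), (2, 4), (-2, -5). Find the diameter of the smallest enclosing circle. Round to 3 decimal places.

The minimum enclosing circle of a finite set is fixed by two of the points (as a diameter) or three (as a circumcircle).
The minimum enclosing circle is determined by three boundary points: (-6, 0), (2, 4), (-2, -5).
Their circumcentre is (-27/28, -1/14) with r² = 19885/784.
The farthest remaining point (1, -4) is at distance² 15125/784 ≤ 19885/784.
Diameter = 2r = 2√(19885/784) ≈ 10.072.

10.072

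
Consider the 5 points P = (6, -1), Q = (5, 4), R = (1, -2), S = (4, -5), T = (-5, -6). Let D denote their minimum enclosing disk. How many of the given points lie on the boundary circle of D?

2

The farthest pair is Q–T with squared distance 200. The circle on this segment as diameter has centre (0, -1) and r² = 200/4 = 50.
Check P: distance² to centre = 36 ≤ 50, so it lies inside.
All remaining points lie in this disk, and no smaller disk contains both endpoints, so this is the minimum enclosing circle.
The points at distance exactly r from the centre are Q, T — 2 points.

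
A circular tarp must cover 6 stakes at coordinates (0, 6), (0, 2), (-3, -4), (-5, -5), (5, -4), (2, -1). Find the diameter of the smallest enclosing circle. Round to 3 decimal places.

12.930

A smallest enclosing disk is always determined by at most three of the input points on its boundary.
The minimum enclosing circle is determined by three boundary points: (0, 6), (-5, -5), (5, -4).
Their circumcentre is (-17/42, -19/42) with r² = 36865/882.
The farthest remaining point (-3, -4) is at distance² 17041/882 ≤ 36865/882.
Diameter = 2r = 2√(36865/882) ≈ 12.930.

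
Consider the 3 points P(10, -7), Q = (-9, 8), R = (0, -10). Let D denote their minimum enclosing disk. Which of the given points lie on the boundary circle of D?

P, Q

Side lengths²: PQ² = 586, PR² = 109, QR² = 405.
Since PQ² = 586 ≥ 405 + 109 = 514, the angle opposite PQ is not acute, so the smallest enclosing circle has PQ as diameter.
Centre = midpoint of PQ = (0.5, 0.5), r² = 586/4 = 146.5.
The points at distance exactly r from the centre are P, Q — 2 points.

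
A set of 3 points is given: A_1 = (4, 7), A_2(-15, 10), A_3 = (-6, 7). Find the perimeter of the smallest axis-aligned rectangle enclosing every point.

44

Width = max x − min x = 4 − (-15) = 19.
Height = max y − min y = 10 − 7 = 3.
Perimeter = 2(19 + 3) = 44.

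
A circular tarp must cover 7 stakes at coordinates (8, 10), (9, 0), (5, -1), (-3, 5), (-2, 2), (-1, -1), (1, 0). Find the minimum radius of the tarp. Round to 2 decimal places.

The minimum enclosing circle of a finite set is fixed by two of the points (as a diameter) or three (as a circumcircle).
The farthest pair is (8, 10)–(-1, -1) with squared distance 202. The circle on this segment as diameter has centre (3.5, 4.5) and r² = 202/4 = 50.5.
Check (9, 0): distance² to centre = 50.5 ≤ 50.5, so it lies inside.
All remaining points lie in this disk, and no smaller disk contains both endpoints, so this is the minimum enclosing circle.
r = √(50.5) ≈ 7.11.

7.11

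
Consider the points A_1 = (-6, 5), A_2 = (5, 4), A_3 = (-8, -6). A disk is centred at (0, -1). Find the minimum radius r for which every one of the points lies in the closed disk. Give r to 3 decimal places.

9.434

The required radius is the distance from (0, -1) to the farthest point.
Squared distances: 72, 50, 89.
Maximum is 89, attained at A_3.
r = √89 ≈ 9.434.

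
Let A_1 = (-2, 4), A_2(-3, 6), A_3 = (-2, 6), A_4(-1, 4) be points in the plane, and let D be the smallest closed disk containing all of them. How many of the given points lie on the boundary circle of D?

2

A smallest enclosing disk is always determined by at most three of the input points on its boundary.
The farthest pair is A_2–A_4 with squared distance 8. The circle on this segment as diameter has centre (-2, 5) and r² = 8/4 = 2.
Check A_1: distance² to centre = 1 ≤ 2, so it lies inside.
All remaining points lie in this disk, and no smaller disk contains both endpoints, so this is the minimum enclosing circle.
The points at distance exactly r from the centre are A_2, A_4 — 2 points.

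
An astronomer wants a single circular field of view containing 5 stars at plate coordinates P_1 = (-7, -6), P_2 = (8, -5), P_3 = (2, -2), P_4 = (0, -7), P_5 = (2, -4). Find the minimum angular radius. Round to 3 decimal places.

7.517

A smallest enclosing disk is always determined by at most three of the input points on its boundary.
The farthest pair is P_1–P_2 with squared distance 226. The circle on this segment as diameter has centre (0.5, -5.5) and r² = 226/4 = 56.5.
Check P_3: distance² to centre = 14.5 ≤ 56.5, so it lies inside.
All remaining points lie in this disk, and no smaller disk contains both endpoints, so this is the minimum enclosing circle.
r = √(56.5) ≈ 7.517.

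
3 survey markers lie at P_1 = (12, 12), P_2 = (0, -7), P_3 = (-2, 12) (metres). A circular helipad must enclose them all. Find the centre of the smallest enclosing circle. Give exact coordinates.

Side lengths²: P_1P_2² = 505, P_1P_3² = 196, P_2P_3² = 365.
Since P_1P_2² = 505 < 365 + 196 = 561, the triangle is acute, so the smallest enclosing circle is the circumcircle.
Circumcentre = (5, 119/38), r² = 184325/1444.
Centre = (5, 119/38).

(5, 119/38)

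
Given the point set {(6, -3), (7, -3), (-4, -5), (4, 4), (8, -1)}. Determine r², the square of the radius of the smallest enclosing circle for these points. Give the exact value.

By Welzl's lemma the MEC is supported by two points (diametrically opposite) or three points (on a circumcircle).
The minimum enclosing circle is determined by three boundary points: (-4, -5), (4, 4), (8, -1).
Their circumcentre is (63/38, -75/38) with r² = 29725/722.
The farthest remaining point (7, -3) is at distance² 21365/722 ≤ 29725/722.

29725/722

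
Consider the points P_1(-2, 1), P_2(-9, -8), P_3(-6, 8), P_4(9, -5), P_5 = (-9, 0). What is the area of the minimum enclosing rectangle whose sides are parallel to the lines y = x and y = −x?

In coordinates u = x + y, v = x − y the rectangle is axis-aligned; the map (x,y)→(u,v) scales areas by 2.
u-values: -1, -17, 2, 4, -9; range = 4 − (-17) = 21.
v-values: -3, -1, -14, 14, -9; range = 14 − (-14) = 28.
Area = (21 × 28) / 2 = 294.

294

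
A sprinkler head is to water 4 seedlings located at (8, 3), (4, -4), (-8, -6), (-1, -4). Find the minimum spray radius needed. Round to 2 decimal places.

By Welzl's lemma the MEC is supported by two points (diametrically opposite) or three points (on a circumcircle).
The farthest pair is (8, 3)–(-8, -6) with squared distance 337. The circle on this segment as diameter has centre (0, -1.5) and r² = 337/4 = 84.25.
Check (4, -4): distance² to centre = 22.25 ≤ 84.25, so it lies inside.
All remaining points lie in this disk, and no smaller disk contains both endpoints, so this is the minimum enclosing circle.
r = √(84.25) ≈ 9.18.

9.18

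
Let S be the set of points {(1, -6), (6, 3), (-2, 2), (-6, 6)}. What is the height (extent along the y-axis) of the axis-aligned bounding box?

max y = 6, min y = -6, so height = 12.

12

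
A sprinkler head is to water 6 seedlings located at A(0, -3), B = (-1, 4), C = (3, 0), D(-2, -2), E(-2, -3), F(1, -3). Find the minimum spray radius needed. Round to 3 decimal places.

By Welzl's lemma the MEC is supported by two points (diametrically opposite) or three points (on a circumcircle).
The minimum enclosing circle is determined by three boundary points: B, E, F.
Their circumcentre is (-0.5, 5/14) with r² = 1325/98.
The farthest remaining point C is at distance² 1213/98 ≤ 1325/98.
r = √(1325/98) ≈ 3.677.

3.677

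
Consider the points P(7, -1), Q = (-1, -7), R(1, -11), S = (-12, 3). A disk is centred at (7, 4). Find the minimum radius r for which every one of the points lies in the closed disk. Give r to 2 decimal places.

19.03

The required radius is the distance from (7, 4) to the farthest point.
Squared distances: 25, 185, 261, 362.
Maximum is 362, attained at S.
r = √362 ≈ 19.03.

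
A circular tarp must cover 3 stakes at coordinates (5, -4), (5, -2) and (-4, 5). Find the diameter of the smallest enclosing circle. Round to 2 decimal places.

Call the three points A, B, C in the order given.
Side lengths²: AB² = 4, AC² = 162, BC² = 130.
Since AC² = 162 ≥ 130 + 4 = 134, the angle opposite AC is not acute, so the smallest enclosing circle has AC as diameter.
Centre = midpoint of AC = (0.5, 0.5), r² = 162/4 = 40.5.
Diameter = 2r = 2√(40.5) ≈ 12.73.

12.73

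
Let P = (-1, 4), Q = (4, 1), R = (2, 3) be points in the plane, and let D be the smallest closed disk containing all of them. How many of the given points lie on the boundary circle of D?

2

Side lengths²: PQ² = 34, PR² = 10, QR² = 8.
Since PQ² = 34 ≥ 10 + 8 = 18, the angle opposite PQ is not acute, so the smallest enclosing circle has PQ as diameter.
Centre = midpoint of PQ = (1.5, 2.5), r² = 34/4 = 8.5.
The points at distance exactly r from the centre are P, Q — 2 points.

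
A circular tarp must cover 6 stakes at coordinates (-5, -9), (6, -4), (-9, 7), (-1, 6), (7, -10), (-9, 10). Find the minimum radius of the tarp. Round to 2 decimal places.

By Welzl's lemma the MEC is supported by two points (diametrically opposite) or three points (on a circumcircle).
The farthest pair is (7, -10)–(-9, 10) with squared distance 656. The circle on this segment as diameter has centre (-1, 0) and r² = 656/4 = 164.
Check (-5, -9): distance² to centre = 97 ≤ 164, so it lies inside.
All remaining points lie in this disk, and no smaller disk contains both endpoints, so this is the minimum enclosing circle.
r = √164 ≈ 12.81.

12.81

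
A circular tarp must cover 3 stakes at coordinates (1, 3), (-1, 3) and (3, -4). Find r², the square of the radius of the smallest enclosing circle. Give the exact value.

16.25

Call the three points A, B, C in the order given.
Side lengths²: AB² = 4, AC² = 53, BC² = 65.
Since BC² = 65 ≥ 53 + 4 = 57, the angle opposite BC is not acute, so the smallest enclosing circle has BC as diameter.
Centre = midpoint of BC = (1, -0.5), r² = 65/4 = 16.25.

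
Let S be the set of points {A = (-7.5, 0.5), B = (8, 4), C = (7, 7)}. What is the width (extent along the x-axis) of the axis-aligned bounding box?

max x = 8, min x = -7.5, so width = 15.5.

15.5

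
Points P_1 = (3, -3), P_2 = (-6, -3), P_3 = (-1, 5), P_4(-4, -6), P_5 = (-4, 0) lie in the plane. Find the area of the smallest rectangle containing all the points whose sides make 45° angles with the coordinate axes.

In coordinates u = x + y, v = x − y the rectangle is axis-aligned; the map (x,y)→(u,v) scales areas by 2.
u-values: 0, -9, 4, -10, -4; range = 4 − (-10) = 14.
v-values: 6, -3, -6, 2, -4; range = 6 − (-6) = 12.
Area = (14 × 12) / 2 = 84.

84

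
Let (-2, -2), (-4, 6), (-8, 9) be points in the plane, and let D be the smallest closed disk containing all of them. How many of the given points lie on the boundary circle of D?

2

Call the three points A, B, C in the order given.
Side lengths²: AB² = 68, AC² = 157, BC² = 25.
Since AC² = 157 ≥ 68 + 25 = 93, the angle opposite AC is not acute, so the smallest enclosing circle has AC as diameter.
Centre = midpoint of AC = (-5, 3.5), r² = 157/4 = 39.25.
The points at distance exactly r from the centre are (-2, -2), (-8, 9) — 2 points.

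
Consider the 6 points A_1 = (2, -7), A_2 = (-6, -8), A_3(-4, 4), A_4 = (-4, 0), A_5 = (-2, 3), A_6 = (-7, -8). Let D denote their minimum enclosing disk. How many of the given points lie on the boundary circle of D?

3

By Welzl's lemma the MEC is supported by two points (diametrically opposite) or three points (on a circumcircle).
The minimum enclosing circle is determined by three boundary points: A_1, A_3, A_6.
Their circumcentre is (-213/70, -183/70) with r² = 109429/2450.
The farthest remaining point A_2 is at distance² 92489/2450 ≤ 109429/2450.
The points at distance exactly r from the centre are A_1, A_3, A_6 — 3 points.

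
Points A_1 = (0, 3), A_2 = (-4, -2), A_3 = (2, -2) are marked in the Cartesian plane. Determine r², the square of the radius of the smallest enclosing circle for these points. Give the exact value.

11.89

Side lengths²: A_1A_2² = 41, A_1A_3² = 29, A_2A_3² = 36.
Since A_1A_2² = 41 < 36 + 29 = 65, the triangle is acute, so the smallest enclosing circle is the circumcircle.
Circumcentre = (-1, -0.3), r² = 11.89.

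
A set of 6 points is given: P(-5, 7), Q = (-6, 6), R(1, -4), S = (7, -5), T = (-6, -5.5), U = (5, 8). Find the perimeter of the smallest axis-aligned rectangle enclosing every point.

Width = max x − min x = 7 − (-6) = 13.
Height = max y − min y = 8 − (-5.5) = 13.5.
Perimeter = 2(13 + 13.5) = 53.

53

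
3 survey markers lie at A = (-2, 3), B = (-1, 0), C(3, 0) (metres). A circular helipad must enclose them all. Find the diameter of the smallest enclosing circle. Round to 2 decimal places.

Side lengths²: AB² = 10, AC² = 34, BC² = 16.
Since AC² = 34 ≥ 16 + 10 = 26, the angle opposite AC is not acute, so the smallest enclosing circle has AC as diameter.
Centre = midpoint of AC = (0.5, 1.5), r² = 34/4 = 8.5.
Diameter = 2r = 2√(8.5) ≈ 5.83.

5.83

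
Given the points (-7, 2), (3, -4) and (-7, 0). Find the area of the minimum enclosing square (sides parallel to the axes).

The bounding box has width 10 and height 6.
An axis-aligned square enclosing the set must have side ≥ max(width, height).
So the minimum side is max(10, 6) = 10.
Area = 10² = 100.

100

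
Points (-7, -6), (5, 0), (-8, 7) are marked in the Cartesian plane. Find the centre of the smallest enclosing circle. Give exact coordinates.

Call the three points A, B, C in the order given.
Side lengths²: AB² = 180, AC² = 170, BC² = 218.
Since BC² = 218 < 180 + 170 = 350, the triangle is acute, so the smallest enclosing circle is the circumcircle.
Circumcentre = (-79/27, 23/27), r² = 46325/729.
Centre = (-79/27, 23/27).

(-79/27, 23/27)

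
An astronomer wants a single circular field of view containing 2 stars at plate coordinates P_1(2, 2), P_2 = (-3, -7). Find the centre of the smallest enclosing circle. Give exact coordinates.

(-0.5, -2.5)

The smallest circle enclosing two points has them as diameter endpoints.
Centre = midpoint = (-0.5, -2.5); r² = |P_1P_2|²/4 = 106/4 = 26.5.
Centre = (-0.5, -2.5).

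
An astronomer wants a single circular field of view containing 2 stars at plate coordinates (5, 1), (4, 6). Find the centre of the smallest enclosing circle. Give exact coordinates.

The smallest circle enclosing two points has them as diameter endpoints.
Centre = midpoint = (4.5, 3.5); r² = |(5, 1)−(4, 6)|²/4 = 26/4 = 6.5.
Centre = (4.5, 3.5).

(4.5, 3.5)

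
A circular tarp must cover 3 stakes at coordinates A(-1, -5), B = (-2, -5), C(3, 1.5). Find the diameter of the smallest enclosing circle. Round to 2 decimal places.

Side lengths²: AB² = 1, AC² = 58.25, BC² = 67.25.
Since BC² = 67.25 ≥ 58.25 + 1 = 59.25, the angle opposite BC is not acute, so the smallest enclosing circle has BC as diameter.
Centre = midpoint of BC = (0.5, -1.75), r² = 67.25/4 = 16.8125.
Diameter = 2r = 2√(16.8125) ≈ 8.20.

8.20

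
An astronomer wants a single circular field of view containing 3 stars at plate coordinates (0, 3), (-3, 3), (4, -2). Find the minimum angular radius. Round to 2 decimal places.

4.30

Call the three points A, B, C in the order given.
Side lengths²: AB² = 9, AC² = 41, BC² = 74.
Since BC² = 74 ≥ 41 + 9 = 50, the angle opposite BC is not acute, so the smallest enclosing circle has BC as diameter.
Centre = midpoint of BC = (0.5, 0.5), r² = 74/4 = 18.5.
r = √(18.5) ≈ 4.30.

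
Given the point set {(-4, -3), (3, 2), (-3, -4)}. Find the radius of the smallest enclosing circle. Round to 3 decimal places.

Call the three points A, B, C in the order given.
Side lengths²: AB² = 74, AC² = 2, BC² = 72.
Since AB² = 74 ≥ 72 + 2 = 74, the angle opposite AB is not acute, so the smallest enclosing circle has AB as diameter.
Centre = midpoint of AB = (-0.5, -0.5), r² = 74/4 = 18.5.
r = √(18.5) ≈ 4.301.

4.301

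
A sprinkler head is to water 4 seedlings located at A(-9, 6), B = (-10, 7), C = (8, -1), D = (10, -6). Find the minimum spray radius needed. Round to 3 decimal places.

11.927

By Welzl's lemma the MEC is supported by two points (diametrically opposite) or three points (on a circumcircle).
The farthest pair is B–D with squared distance 569. The circle on this segment as diameter has centre (0, 0.5) and r² = 569/4 = 142.25.
Check A: distance² to centre = 111.25 ≤ 142.25, so it lies inside.
All remaining points lie in this disk, and no smaller disk contains both endpoints, so this is the minimum enclosing circle.
r = √(142.25) ≈ 11.927.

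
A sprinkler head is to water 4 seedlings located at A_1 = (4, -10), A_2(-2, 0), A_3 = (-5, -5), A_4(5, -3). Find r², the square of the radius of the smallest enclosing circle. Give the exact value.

By Welzl's lemma the MEC is supported by two points (diametrically opposite) or three points (on a circumcircle).
The minimum enclosing circle is determined by three boundary points: A_1, A_2, A_3.
Their circumcentre is (5/6, -5.1) with r² = 15317/450.
The farthest remaining point A_4 is at distance² 9797/450 ≤ 15317/450.

15317/450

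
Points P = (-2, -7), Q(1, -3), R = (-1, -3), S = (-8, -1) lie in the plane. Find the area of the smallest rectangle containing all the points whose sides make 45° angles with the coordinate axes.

42

In coordinates u = x + y, v = x − y the rectangle is axis-aligned; the map (x,y)→(u,v) scales areas by 2.
u-values: -9, -2, -4, -9; range = -2 − (-9) = 7.
v-values: 5, 4, 2, -7; range = 5 − (-7) = 12.
Area = (7 × 12) / 2 = 42.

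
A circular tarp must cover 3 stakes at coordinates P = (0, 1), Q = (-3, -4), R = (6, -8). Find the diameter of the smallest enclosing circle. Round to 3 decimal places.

Side lengths²: PQ² = 34, PR² = 117, QR² = 97.
Since PR² = 117 < 97 + 34 = 131, the triangle is acute, so the smallest enclosing circle is the circumcircle.
Circumcentre = (93/38, -147/38), r² = 21437/722.
Diameter = 2r = 2√(21437/722) ≈ 10.898.

10.898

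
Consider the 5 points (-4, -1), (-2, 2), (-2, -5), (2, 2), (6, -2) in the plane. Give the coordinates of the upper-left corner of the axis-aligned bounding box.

(-4, 2)

x-range [-4, 6], y-range [-5, 2].
The upper-left corner is (-4, 2).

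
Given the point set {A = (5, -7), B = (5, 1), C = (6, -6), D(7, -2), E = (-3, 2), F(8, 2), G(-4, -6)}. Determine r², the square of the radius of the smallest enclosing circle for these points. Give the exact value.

52

A smallest enclosing disk is always determined by at most three of the input points on its boundary.
The farthest pair is F–G with squared distance 208. The circle on this segment as diameter has centre (2, -2) and r² = 208/4 = 52.
Check A: distance² to centre = 34 ≤ 52, so it lies inside.
All remaining points lie in this disk, and no smaller disk contains both endpoints, so this is the minimum enclosing circle.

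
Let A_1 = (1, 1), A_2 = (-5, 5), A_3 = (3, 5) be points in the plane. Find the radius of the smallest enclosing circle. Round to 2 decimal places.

4.03

Side lengths²: A_1A_2² = 52, A_1A_3² = 20, A_2A_3² = 64.
Since A_2A_3² = 64 < 52 + 20 = 72, the triangle is acute, so the smallest enclosing circle is the circumcircle.
Circumcentre = (-1, 4.5), r² = 16.25.
r = √(16.25) ≈ 4.03.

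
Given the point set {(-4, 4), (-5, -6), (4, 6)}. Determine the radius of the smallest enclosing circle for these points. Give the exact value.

Call the three points A, B, C in the order given.
Side lengths²: AB² = 101, AC² = 68, BC² = 225.
Since BC² = 225 ≥ 101 + 68 = 169, the angle opposite BC is not acute, so the smallest enclosing circle has BC as diameter.
Centre = midpoint of BC = (-0.5, 0), r² = 225/4 = 56.25.
r = √(56.25) = 7.5.

7.5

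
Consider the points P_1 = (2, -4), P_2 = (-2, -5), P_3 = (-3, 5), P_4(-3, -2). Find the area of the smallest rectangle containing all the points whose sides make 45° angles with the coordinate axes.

In coordinates u = x + y, v = x − y the rectangle is axis-aligned; the map (x,y)→(u,v) scales areas by 2.
u-values: -2, -7, 2, -5; range = 2 − (-7) = 9.
v-values: 6, 3, -8, -1; range = 6 − (-8) = 14.
Area = (9 × 14) / 2 = 63.

63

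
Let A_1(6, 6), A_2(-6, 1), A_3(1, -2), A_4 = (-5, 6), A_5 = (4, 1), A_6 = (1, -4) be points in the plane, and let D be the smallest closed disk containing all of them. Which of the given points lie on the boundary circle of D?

The minimum enclosing circle is determined by three boundary points: A_1, A_2, A_6.
Their circumcentre is (15/38, 97/38) with r² = 31265/722.
The farthest remaining point A_4 is at distance² 29593/722 ≤ 31265/722.
The points at distance exactly r from the centre are A_1, A_2, A_6 — 3 points.

A_1, A_2, A_6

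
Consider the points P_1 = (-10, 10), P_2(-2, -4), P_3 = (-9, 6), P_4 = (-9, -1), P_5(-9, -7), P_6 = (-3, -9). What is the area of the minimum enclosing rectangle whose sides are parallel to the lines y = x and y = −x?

In coordinates u = x + y, v = x − y the rectangle is axis-aligned; the map (x,y)→(u,v) scales areas by 2.
u-values: 0, -6, -3, -10, -16, -12; range = 0 − (-16) = 16.
v-values: -20, 2, -15, -8, -2, 6; range = 6 − (-20) = 26.
Area = (16 × 26) / 2 = 208.

208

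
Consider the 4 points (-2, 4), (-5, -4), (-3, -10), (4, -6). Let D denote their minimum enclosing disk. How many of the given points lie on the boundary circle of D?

The minimum enclosing circle of a finite set is fixed by two of the points (as a diameter) or three (as a circumcircle).
The minimum enclosing circle is determined by three boundary points: (-2, 4), (-3, -10), (4, -6).
Their circumcentre is (-221/94, -283/94) with r² = 217685/4418.
The farthest remaining point (-5, -4) is at distance² 35325/4418 ≤ 217685/4418.
The points at distance exactly r from the centre are (-2, 4), (-3, -10), (4, -6) — 3 points.

3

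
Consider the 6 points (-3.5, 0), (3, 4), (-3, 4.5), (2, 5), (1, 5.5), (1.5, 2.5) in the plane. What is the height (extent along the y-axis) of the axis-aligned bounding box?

5.5

max y = 5.5, min y = 0, so height = 5.5.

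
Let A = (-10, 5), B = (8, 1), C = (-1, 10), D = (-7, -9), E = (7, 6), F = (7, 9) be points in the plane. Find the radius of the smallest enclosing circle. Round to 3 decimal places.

The minimum enclosing circle of a finite set is fixed by two of the points (as a diameter) or three (as a circumcircle).
The farthest pair is D–F with squared distance 520. The circle on this segment as diameter has centre (0, 0) and r² = 520/4 = 130.
Check A: distance² to centre = 125 ≤ 130, so it lies inside.
All remaining points lie in this disk, and no smaller disk contains both endpoints, so this is the minimum enclosing circle.
r = √130 ≈ 11.402.

11.402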